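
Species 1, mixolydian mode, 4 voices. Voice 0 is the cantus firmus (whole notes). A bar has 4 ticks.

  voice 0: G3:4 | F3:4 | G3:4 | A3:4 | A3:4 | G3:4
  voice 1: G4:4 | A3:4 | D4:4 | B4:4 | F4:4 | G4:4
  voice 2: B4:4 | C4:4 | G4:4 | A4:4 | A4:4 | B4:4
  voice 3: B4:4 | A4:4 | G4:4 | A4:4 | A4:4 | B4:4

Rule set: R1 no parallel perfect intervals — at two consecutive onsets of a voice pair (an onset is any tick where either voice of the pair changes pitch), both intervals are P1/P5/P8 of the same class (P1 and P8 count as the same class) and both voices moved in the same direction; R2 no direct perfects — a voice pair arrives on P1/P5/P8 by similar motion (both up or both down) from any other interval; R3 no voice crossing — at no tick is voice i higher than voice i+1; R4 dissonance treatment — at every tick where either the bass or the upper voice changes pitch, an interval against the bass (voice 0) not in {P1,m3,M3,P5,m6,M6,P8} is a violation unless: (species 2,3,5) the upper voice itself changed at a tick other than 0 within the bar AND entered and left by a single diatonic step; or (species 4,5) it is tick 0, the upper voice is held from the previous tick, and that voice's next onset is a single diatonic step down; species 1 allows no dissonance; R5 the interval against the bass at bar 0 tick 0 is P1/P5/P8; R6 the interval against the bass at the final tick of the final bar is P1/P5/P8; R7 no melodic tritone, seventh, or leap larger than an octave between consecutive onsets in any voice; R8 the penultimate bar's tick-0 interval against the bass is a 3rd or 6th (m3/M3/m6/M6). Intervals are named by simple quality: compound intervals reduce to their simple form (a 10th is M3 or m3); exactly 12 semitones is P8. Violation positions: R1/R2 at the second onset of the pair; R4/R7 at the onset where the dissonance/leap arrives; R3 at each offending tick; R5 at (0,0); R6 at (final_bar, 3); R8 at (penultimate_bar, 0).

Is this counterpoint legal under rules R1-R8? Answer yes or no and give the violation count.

bar 0: v0=G3 v1=G4 v2=B4 v3=B4 (M3)
bar 1: v0=F3 v1=A3 v2=C4 v3=A4 (M3)
bar 2: v0=G3 v1=D4 v2=G4 v3=G4 (P8)
bar 3: v0=A3 v1=B4 v2=A4 v3=A4 (P8)
bar 4: v0=A3 v1=F4 v2=A4 v3=A4 (P8)
bar 5: v0=G3 v1=G4 v2=B4 v3=B4 (M3)
  R5 @ bar0.0: opens on M3
  R5 @ bar0.0: opens on M3
  R2 @ bar1.0: G3/B4 M3 -> F3/C4 P5 similar
  R2 @ bar1.0: G4/B4 M3 -> A3/A4 P8 similar
  R7 @ bar1.0: G4->A3 leap 10st
  R7 @ bar1.0: B4->C4 leap 11st
  R2 @ bar2.0: F3/A3 M3 -> G3/D4 P5 similar
  R2 @ bar2.0: F3/C4 P5 -> G3/G4 P8 similar
  R1 @ bar3.0: G3/G4 P8 -> A3/A4 P8 similar
  R1 @ bar3.0: G3/G4 P8 -> A3/A4 P8 similar
  R1 @ bar3.0: G4/G4 P1 -> A4/A4 P1 similar
  R3 @ bar3.0: B4 above A4
  R4 @ bar3.0: A3/B4 M2 untreated
  R3 @ bar3.1: B4 above A4
  R3 @ bar3.2: B4 above A4
  R3 @ bar3.3: B4 above A4
  R7 @ bar4.0: B4->F4 leap 6st
  R8 @ bar4.0: penult P8 not 3rd/6th
  R8 @ bar4.0: penult P8 not 3rd/6th
  R1 @ bar5.0: A4/A4 P1 -> B4/B4 P1 similar
  R6 @ bar5.3: closes on M3
  R6 @ bar5.3: closes on M3

No (22 violations)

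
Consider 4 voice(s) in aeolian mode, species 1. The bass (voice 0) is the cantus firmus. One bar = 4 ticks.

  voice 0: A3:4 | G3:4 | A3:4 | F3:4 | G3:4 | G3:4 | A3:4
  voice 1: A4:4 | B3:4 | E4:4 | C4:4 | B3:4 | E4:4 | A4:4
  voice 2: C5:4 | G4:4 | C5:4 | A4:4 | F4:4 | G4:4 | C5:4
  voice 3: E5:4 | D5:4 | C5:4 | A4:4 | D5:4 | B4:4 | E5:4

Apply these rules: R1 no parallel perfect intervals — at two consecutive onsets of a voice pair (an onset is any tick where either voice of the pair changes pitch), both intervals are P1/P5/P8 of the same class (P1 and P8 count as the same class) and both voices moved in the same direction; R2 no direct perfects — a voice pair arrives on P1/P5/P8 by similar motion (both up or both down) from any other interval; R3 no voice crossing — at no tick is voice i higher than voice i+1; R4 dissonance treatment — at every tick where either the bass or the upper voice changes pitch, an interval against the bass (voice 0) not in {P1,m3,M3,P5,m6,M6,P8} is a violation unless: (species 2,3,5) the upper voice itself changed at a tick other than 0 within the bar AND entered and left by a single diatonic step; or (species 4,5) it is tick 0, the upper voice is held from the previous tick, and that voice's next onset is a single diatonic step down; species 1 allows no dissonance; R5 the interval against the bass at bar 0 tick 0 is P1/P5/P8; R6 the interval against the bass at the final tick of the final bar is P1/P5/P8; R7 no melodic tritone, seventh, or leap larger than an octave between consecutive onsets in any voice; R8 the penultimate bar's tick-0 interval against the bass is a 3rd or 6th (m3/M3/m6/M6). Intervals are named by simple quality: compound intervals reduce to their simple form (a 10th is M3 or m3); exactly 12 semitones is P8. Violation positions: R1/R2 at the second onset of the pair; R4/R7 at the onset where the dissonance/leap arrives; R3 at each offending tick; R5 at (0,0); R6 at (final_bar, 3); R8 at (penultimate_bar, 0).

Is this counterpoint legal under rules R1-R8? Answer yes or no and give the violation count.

bar 0: v0=A3 v1=A4 v2=C5 v3=E5 (P5)
bar 1: v0=G3 v1=B3 v2=G4 v3=D5 (P5)
bar 2: v0=A3 v1=E4 v2=C5 v3=C5 (m3)
bar 3: v0=F3 v1=C4 v2=A4 v3=A4 (M3)
bar 4: v0=G3 v1=B3 v2=F4 v3=D5 (P5)
bar 5: v0=G3 v1=E4 v2=G4 v3=B4 (M3)
bar 6: v0=A3 v1=A4 v2=C5 v3=E5 (P5)
  R5 @ bar0.0: opens on m3
  R1 @ bar1.0: A3/E5 P5 -> G3/D5 P5 similar
  R2 @ bar1.0: A3/C5 m3 -> G3/G4 P8 similar
  R2 @ bar1.0: C5/E5 M3 -> G4/D5 P5 similar
  R7 @ bar1.0: A4->B3 leap 10st
  R2 @ bar2.0: G3/B3 M3 -> A3/E4 P5 similar
  R1 @ bar3.0: A3/E4 P5 -> F3/C4 P5 similar
  R1 @ bar3.0: C5/C5 P1 -> A4/A4 P1 similar
  R2 @ bar4.0: F3/A4 M3 -> G3/D5 P5 similar
  R4 @ bar4.0: G3/F4 m7 untreated
  R8 @ bar5.0: penult P8 not 3rd/6th
  R1 @ bar6.0: E4/B4 P5 -> A4/E5 P5 similar
  R2 @ bar6.0: G3/E4 M6 -> A3/A4 P8 similar
  R2 @ bar6.0: G3/B4 M3 -> A3/E5 P5 similar
  R6 @ bar6.3: closes on m3

No (15 violations)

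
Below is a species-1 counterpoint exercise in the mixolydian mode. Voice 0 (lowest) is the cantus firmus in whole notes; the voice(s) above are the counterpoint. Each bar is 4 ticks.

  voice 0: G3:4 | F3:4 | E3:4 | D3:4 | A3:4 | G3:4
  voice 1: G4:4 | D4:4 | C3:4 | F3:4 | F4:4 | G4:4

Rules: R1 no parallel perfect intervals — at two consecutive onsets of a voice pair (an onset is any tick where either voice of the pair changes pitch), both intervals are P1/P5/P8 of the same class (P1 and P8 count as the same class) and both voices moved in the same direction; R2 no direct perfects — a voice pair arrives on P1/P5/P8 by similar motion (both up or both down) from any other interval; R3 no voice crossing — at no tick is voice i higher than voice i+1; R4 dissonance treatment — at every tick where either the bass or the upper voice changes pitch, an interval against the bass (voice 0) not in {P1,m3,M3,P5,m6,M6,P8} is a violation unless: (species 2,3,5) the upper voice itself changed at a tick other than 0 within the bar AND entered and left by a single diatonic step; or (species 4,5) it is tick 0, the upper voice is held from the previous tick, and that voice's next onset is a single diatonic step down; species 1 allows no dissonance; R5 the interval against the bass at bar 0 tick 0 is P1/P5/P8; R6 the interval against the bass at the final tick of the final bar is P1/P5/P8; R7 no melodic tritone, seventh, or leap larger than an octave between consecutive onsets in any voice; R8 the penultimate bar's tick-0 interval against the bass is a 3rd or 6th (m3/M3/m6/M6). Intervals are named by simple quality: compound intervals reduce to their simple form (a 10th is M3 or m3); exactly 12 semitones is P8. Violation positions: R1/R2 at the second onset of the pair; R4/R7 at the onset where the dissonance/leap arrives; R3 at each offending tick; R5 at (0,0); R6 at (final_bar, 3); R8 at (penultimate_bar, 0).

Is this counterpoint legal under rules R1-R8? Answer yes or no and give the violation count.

bar 0: v0=G3 v1=G4 (P8)
bar 1: v0=F3 v1=D4 (M6)
bar 2: v0=E3 v1=C3 (M3)
bar 3: v0=D3 v1=F3 (m3)
bar 4: v0=A3 v1=F4 (m6)
bar 5: v0=G3 v1=G4 (P8)
  R3 @ bar2.0: E3 above C3
  R7 @ bar2.0: D4->C3 leap 14st
  R3 @ bar2.1: E3 above C3
  R3 @ bar2.2: E3 above C3
  R3 @ bar2.3: E3 above C3

No (5 violations)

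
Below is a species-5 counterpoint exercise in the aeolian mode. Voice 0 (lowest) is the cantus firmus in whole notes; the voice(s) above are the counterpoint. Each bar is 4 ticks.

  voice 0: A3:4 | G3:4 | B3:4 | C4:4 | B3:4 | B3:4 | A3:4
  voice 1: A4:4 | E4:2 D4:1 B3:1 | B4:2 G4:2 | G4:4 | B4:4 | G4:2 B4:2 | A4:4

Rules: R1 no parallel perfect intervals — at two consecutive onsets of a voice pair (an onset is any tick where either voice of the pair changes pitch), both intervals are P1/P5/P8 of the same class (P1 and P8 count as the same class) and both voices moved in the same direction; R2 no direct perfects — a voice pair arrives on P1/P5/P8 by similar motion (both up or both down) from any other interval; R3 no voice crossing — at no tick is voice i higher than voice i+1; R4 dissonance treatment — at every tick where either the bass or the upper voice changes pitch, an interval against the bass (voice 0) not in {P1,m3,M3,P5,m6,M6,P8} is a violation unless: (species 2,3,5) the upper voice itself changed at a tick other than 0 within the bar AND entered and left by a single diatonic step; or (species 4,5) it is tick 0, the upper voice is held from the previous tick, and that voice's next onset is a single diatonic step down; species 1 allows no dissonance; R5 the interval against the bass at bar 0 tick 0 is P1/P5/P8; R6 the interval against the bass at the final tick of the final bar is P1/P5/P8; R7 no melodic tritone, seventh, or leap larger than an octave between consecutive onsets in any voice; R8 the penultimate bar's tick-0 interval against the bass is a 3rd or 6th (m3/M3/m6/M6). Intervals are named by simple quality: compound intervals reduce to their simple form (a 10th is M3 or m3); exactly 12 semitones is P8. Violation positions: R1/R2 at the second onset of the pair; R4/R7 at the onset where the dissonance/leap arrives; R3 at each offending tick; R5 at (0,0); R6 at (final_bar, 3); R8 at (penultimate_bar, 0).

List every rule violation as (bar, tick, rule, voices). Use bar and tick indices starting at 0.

(2, 0, R2, (0, 1))
(6, 0, R1, (0, 1))

bar 0: v0=A3 v1=A4 downbeat P8
bar 1: v0=G3 v1=E4 downbeat M6
bar 2: v0=B3 v1=B4 downbeat P8
bar 3: v0=C4 v1=G4 downbeat P5
bar 4: v0=B3 v1=B4 downbeat P8
bar 5: v0=B3 v1=G4 downbeat m6
bar 6: v0=A3 v1=A4 downbeat P8
  -> R2 @ bar 2 tick 0 v(0, 1): G3/B3 M3 -> B3/B4 P8 similar
  -> R1 @ bar 6 tick 0 v(0, 1): B3/B4 P8 -> A3/A4 P8 similar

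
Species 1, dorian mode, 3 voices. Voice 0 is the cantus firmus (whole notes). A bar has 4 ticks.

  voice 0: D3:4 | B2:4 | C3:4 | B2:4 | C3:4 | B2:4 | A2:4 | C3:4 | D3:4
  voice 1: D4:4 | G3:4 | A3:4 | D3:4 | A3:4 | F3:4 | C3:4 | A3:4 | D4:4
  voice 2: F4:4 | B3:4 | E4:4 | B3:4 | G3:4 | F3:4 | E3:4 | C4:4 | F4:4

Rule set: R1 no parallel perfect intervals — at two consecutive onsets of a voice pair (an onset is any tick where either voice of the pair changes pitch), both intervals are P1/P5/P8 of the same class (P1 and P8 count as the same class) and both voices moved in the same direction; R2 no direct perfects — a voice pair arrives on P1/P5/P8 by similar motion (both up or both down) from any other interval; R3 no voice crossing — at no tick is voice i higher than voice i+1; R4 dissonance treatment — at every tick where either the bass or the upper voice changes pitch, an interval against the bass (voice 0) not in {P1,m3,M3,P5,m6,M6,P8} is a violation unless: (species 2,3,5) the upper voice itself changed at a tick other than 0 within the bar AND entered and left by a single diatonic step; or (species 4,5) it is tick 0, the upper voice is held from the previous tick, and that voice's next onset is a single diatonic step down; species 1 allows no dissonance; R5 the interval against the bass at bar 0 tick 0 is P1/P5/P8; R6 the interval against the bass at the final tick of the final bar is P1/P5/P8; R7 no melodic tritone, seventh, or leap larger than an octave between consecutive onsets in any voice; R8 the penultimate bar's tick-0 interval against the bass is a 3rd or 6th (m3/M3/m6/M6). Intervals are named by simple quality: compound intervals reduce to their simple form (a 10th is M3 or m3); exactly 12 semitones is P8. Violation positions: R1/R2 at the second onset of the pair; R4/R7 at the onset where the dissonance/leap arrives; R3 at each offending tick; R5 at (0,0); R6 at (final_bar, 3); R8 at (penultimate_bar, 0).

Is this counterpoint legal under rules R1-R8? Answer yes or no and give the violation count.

No (17 violations)

bar 0: v0=D3 v1=D4 v2=F4 (m3)
bar 1: v0=B2 v1=G3 v2=B3 (P8)
bar 2: v0=C3 v1=A3 v2=E4 (M3)
bar 3: v0=B2 v1=D3 v2=B3 (P8)
bar 4: v0=C3 v1=A3 v2=G3 (P5)
bar 5: v0=B2 v1=F3 v2=F3 (TT)
bar 6: v0=A2 v1=C3 v2=E3 (P5)
bar 7: v0=C3 v1=A3 v2=C4 (P8)
bar 8: v0=D3 v1=D4 v2=F4 (m3)
  R5 @ bar0.0: opens on m3
  R2 @ bar1.0: D3/F4 m3 -> B2/B3 P8 similar
  R7 @ bar1.0: F4->B3 leap 6st
  R2 @ bar2.0: G3/B3 M3 -> A3/E4 P5 similar
  R2 @ bar3.0: C3/E4 M3 -> B2/B3 P8 similar
  R3 @ bar4.0: A3 above G3
  R3 @ bar4.1: A3 above G3
  R3 @ bar4.2: A3 above G3
  R3 @ bar4.3: A3 above G3
  R2 @ bar5.0: A3/G3 M2 -> F3/F3 P1 similar
  R4 @ bar5.0: B2/F3 TT untreated
  R4 @ bar5.0: B2/F3 TT untreated
  R2 @ bar6.0: B2/F3 TT -> A2/E3 P5 similar
  R2 @ bar7.0: A2/E3 P5 -> C3/C4 P8 similar
  R8 @ bar7.0: penult P8 not 3rd/6th
  R2 @ bar8.0: C3/A3 M6 -> D3/D4 P8 similar
  R6 @ bar8.3: closes on m3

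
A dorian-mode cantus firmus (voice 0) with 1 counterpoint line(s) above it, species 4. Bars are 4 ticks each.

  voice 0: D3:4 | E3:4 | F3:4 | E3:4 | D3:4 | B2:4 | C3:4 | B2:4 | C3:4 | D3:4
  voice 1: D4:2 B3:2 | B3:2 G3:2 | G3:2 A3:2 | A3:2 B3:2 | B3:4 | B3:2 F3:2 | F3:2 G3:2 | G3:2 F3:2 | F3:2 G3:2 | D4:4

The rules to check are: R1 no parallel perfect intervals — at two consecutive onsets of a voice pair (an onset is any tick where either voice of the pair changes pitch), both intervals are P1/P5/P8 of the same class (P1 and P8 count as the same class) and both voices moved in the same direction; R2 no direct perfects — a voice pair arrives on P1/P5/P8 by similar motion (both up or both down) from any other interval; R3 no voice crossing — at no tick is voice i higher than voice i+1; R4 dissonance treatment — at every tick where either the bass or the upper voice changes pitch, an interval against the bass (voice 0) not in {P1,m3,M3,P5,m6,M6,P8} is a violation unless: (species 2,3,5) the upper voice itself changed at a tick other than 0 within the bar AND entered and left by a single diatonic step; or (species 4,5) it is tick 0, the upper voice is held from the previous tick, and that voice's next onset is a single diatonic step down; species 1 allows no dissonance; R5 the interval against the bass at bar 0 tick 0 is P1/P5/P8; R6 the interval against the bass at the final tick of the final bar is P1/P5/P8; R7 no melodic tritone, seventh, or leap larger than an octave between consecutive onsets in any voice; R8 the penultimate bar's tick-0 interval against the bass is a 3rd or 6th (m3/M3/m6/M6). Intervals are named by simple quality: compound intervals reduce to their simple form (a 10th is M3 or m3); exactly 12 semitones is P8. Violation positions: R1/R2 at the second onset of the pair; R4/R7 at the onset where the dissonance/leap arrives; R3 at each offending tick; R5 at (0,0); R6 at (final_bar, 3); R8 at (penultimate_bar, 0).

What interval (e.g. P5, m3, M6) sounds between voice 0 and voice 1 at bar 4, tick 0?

M6

voice 0=D3 voice 1=B3 -> M6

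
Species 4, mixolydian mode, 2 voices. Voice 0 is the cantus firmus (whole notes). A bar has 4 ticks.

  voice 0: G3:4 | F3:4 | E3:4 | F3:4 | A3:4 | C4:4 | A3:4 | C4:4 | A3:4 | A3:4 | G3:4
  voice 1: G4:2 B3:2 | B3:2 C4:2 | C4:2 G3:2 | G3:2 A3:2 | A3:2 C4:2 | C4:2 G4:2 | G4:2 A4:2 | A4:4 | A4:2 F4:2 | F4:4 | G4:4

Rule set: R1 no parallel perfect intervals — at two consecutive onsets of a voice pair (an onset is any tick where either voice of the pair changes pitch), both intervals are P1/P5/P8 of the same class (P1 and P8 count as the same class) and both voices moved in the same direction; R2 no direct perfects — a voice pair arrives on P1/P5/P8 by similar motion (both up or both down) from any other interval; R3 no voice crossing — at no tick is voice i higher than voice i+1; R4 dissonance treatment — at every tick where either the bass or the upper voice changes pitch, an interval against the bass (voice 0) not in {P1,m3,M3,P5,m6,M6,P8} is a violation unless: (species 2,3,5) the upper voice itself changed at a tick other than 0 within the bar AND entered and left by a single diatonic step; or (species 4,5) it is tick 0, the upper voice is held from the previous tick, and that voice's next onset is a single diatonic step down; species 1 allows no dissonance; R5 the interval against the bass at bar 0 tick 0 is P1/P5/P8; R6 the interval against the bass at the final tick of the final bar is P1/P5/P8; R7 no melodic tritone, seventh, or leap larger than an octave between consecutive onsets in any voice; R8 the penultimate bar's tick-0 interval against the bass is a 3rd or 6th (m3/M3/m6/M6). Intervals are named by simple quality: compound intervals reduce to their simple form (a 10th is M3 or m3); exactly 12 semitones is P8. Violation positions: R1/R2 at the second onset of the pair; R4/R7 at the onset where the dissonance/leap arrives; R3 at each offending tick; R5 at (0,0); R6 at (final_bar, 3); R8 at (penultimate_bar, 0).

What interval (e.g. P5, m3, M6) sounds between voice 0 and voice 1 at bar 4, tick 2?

m3

voice 0=A3 voice 1=C4 -> m3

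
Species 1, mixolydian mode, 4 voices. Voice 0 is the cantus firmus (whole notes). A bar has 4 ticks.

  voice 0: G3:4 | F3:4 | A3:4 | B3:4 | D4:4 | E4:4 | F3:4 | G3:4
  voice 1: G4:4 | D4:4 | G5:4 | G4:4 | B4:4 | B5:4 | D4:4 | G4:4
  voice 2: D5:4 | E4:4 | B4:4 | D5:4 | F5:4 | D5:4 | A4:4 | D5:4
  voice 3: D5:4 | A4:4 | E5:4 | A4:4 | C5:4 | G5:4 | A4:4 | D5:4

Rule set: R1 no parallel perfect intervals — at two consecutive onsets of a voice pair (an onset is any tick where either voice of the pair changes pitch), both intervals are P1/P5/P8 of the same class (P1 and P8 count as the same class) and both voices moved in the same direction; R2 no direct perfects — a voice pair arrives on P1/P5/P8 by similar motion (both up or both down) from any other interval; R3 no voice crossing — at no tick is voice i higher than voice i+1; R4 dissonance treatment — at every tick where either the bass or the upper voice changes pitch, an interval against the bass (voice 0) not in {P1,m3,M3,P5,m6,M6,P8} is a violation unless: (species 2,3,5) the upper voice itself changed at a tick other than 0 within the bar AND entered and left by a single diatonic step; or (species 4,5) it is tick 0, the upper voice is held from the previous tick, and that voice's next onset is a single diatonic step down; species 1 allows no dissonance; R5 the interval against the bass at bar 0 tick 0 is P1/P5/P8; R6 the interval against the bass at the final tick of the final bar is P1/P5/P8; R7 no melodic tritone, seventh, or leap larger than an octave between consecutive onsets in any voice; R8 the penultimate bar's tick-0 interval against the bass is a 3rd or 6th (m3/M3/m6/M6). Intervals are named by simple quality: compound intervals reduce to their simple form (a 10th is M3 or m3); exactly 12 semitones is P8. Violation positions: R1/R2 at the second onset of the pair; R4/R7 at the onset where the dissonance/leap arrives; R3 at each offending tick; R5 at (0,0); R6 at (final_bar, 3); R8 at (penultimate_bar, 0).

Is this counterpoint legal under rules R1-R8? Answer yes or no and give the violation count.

No (39 violations)

bar 0: v0=G3 v1=G4 v2=D5 v3=D5 (P5)
bar 1: v0=F3 v1=D4 v2=E4 v3=A4 (M3)
bar 2: v0=A3 v1=G5 v2=B4 v3=E5 (P5)
bar 3: v0=B3 v1=G4 v2=D5 v3=A4 (m7)
bar 4: v0=D4 v1=B4 v2=F5 v3=C5 (m7)
bar 5: v0=E4 v1=B5 v2=D5 v3=G5 (m3)
bar 6: v0=F3 v1=D4 v2=A4 v3=A4 (M3)
bar 7: v0=G3 v1=G4 v2=D5 v3=D5 (P5)
  R1 @ bar1.0: G4/D5 P5 -> D4/A4 P5 similar
  R4 @ bar1.0: F3/E4 M7 untreated
  R7 @ bar1.0: D5->E4 leap 10st
  R2 @ bar2.0: F3/A4 M3 -> A3/E5 P5 similar
  R3 @ bar2.0: G5 above B4
  R4 @ bar2.0: A3/G5 m7 untreated
  R4 @ bar2.0: A3/B4 M2 untreated
  R7 @ bar2.0: D4->G5 leap 17st
  R3 @ bar2.1: G5 above B4
  R3 @ bar2.2: G5 above B4
  R3 @ bar2.3: G5 above B4
  R3 @ bar3.0: D5 above A4
  R4 @ bar3.0: B3/A4 m7 untreated
  R3 @ bar3.1: D5 above A4
  R3 @ bar3.2: D5 above A4
  R3 @ bar3.3: D5 above A4
  R3 @ bar4.0: F5 above C5
  R4 @ bar4.0: D4/C5 m7 untreated
  R3 @ bar4.1: F5 above C5
  R3 @ bar4.2: F5 above C5
  R3 @ bar4.3: F5 above C5
  R2 @ bar5.0: D4/B4 M6 -> E4/B5 P5 similar
  R3 @ bar5.0: B5 above D5
  R4 @ bar5.0: E4/D5 m7 untreated
  R3 @ bar5.1: B5 above D5
  R3 @ bar5.2: B5 above D5
  R3 @ bar5.3: B5 above D5
  R2 @ bar6.0: B5/D5 M6 -> D4/A4 P5 similar
  R2 @ bar6.0: B5/G5 M3 -> D4/A4 P5 similar
  R2 @ bar6.0: D5/G5 P4 -> A4/A4 P1 similar
  R7 @ bar6.0: E4->F3 leap 11st
  R7 @ bar6.0: B5->D4 leap 21st
  R7 @ bar6.0: G5->A4 leap 10st
  R1 @ bar7.0: D4/A4 P5 -> G4/D5 P5 similar
  R1 @ bar7.0: D4/A4 P5 -> G4/D5 P5 similar
  R1 @ bar7.0: A4/A4 P1 -> D5/D5 P1 similar
  R2 @ bar7.0: F3/D4 M6 -> G3/G4 P8 similar
  R2 @ bar7.0: F3/A4 M3 -> G3/D5 P5 similar
  R2 @ bar7.0: F3/A4 M3 -> G3/D5 P5 similar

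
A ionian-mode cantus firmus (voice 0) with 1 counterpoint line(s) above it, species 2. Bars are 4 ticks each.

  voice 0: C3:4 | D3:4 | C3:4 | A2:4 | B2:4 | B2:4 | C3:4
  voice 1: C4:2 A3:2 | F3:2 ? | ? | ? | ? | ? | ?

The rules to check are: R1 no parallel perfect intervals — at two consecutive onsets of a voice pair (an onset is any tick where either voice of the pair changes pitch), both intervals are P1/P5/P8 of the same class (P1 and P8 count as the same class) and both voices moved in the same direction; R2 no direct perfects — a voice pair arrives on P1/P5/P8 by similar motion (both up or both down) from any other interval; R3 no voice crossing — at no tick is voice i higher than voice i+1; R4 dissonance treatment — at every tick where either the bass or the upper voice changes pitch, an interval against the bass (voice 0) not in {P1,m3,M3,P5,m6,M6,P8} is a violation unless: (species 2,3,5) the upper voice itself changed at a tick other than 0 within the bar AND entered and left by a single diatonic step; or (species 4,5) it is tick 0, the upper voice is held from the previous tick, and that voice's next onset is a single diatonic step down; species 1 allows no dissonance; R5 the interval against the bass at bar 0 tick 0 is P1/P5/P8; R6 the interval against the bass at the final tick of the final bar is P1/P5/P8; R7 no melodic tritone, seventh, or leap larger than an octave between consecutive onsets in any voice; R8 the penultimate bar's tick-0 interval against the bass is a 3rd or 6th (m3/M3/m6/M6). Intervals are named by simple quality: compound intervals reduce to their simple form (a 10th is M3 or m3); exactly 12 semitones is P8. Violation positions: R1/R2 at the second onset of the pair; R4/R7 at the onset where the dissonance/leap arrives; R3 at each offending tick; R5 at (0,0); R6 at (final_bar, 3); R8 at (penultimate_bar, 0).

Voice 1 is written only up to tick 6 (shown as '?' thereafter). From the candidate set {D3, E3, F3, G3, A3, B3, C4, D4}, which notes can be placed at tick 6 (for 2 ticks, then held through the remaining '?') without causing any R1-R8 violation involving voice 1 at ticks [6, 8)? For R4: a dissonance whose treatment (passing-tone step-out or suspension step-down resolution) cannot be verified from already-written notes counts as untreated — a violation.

D3: legal
E3: violates R4
F3: legal
G3: violates R4
A3: legal
B3: violates R7
C4: violates R4
D4: legal

{A3, D3, D4, F3}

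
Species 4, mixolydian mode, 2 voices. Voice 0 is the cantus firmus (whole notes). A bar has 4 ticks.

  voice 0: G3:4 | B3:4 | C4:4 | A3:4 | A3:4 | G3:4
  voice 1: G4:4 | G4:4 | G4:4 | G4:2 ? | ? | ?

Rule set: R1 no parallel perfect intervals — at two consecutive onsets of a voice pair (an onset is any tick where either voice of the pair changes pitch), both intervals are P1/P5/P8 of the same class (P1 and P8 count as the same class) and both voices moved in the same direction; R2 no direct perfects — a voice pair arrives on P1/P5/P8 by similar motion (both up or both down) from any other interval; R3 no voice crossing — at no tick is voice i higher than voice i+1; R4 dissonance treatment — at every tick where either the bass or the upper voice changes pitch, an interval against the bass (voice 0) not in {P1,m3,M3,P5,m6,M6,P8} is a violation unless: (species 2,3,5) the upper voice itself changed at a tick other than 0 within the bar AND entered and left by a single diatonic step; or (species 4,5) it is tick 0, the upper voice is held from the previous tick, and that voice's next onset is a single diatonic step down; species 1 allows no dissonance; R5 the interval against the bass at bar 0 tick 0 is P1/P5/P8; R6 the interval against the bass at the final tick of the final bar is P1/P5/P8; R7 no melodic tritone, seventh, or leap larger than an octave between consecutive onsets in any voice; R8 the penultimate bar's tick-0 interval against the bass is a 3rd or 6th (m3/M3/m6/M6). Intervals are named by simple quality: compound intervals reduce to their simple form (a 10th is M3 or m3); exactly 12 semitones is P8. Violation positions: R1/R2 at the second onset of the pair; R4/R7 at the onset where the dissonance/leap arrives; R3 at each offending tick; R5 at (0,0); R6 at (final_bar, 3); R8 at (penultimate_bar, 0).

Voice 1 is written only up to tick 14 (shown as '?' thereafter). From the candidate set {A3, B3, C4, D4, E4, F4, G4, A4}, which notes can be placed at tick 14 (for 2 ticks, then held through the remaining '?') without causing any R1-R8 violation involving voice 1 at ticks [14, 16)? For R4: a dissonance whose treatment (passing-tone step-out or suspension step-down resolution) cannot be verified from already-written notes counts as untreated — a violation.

A3: violates R7
B3: violates R4
C4: legal
D4: violates R4
E4: legal
F4: legal
G4: legal
A4: legal

{A4, C4, E4, F4, G4}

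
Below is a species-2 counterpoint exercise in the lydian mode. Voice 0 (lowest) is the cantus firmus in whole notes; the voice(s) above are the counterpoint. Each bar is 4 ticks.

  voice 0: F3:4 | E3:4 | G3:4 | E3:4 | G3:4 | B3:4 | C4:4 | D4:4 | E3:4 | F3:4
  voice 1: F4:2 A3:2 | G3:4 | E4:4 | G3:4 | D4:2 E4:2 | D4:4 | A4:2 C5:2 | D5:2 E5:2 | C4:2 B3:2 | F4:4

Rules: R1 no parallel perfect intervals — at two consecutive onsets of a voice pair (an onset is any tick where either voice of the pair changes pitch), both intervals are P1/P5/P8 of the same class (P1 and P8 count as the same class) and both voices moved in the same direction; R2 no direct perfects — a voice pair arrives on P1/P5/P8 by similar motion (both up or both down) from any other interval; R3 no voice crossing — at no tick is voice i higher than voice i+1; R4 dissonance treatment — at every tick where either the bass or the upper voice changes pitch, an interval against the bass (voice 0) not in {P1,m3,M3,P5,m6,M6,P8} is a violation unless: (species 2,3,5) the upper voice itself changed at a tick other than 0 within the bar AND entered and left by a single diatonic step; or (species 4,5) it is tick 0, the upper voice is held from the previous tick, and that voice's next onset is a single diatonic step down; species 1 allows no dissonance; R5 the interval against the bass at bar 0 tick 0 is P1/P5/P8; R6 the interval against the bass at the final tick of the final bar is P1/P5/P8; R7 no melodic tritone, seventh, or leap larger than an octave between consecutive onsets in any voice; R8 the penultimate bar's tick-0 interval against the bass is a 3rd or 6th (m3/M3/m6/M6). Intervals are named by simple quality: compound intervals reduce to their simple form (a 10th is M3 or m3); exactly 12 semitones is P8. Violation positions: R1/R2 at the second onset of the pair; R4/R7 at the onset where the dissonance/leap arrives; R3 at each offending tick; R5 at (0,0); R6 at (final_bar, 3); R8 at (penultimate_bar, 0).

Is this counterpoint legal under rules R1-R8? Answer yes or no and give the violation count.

bar 0: v0=F3 v1=F4 (P8)
bar 1: v0=E3 v1=G3 (m3)
bar 2: v0=G3 v1=E4 (M6)
bar 3: v0=E3 v1=G3 (m3)
bar 4: v0=G3 v1=D4 (P5)
bar 5: v0=B3 v1=D4 (m3)
bar 6: v0=C4 v1=A4 (M6)
bar 7: v0=D4 v1=D5 (P8)
bar 8: v0=E3 v1=C4 (m6)
bar 9: v0=F3 v1=F4 (P8)
  R2 @ bar4.0: E3/G3 m3 -> G3/D4 P5 similar
  R1 @ bar7.0: C4/C5 P8 -> D4/D5 P8 similar
  R4 @ bar7.2: D4/E5 M2 untreated
  R7 @ bar8.0: D4->E3 leap 10st
  R7 @ bar8.0: E5->C4 leap 16st
  R2 @ bar9.0: E3/B3 P5 -> F3/F4 P8 similar
  R7 @ bar9.0: B3->F4 leap 6st

No (7 violations)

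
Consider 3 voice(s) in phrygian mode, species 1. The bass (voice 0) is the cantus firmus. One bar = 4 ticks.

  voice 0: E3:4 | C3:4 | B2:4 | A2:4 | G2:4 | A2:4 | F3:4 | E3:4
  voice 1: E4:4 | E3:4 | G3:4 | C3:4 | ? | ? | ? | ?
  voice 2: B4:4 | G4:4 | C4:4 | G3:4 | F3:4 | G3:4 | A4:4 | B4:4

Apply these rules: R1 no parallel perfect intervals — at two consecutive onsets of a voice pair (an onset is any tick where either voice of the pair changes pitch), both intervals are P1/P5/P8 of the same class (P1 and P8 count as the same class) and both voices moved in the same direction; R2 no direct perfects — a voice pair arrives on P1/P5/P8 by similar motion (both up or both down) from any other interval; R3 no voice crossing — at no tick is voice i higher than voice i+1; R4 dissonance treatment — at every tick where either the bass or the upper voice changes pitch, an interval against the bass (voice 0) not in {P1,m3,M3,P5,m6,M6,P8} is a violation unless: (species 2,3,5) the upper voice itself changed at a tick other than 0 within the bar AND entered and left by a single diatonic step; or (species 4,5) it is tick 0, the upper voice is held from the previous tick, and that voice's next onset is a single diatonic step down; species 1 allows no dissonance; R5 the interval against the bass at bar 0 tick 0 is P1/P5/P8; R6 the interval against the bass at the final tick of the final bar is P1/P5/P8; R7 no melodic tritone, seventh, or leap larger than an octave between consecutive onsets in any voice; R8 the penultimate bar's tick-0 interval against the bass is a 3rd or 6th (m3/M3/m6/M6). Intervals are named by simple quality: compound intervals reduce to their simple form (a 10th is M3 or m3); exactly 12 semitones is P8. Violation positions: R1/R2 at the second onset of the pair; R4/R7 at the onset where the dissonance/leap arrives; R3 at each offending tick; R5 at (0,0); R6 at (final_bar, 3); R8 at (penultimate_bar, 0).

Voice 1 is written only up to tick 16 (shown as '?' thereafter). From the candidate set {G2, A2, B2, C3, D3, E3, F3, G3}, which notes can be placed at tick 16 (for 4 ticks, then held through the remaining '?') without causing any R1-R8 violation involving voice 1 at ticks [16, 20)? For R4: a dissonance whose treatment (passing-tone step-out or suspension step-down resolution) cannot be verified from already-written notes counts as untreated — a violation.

G2: violates R2
A2: violates R4
B2: legal
C3: violates R4
D3: legal
E3: legal
F3: violates R4
G3: violates R3

{B2, D3, E3}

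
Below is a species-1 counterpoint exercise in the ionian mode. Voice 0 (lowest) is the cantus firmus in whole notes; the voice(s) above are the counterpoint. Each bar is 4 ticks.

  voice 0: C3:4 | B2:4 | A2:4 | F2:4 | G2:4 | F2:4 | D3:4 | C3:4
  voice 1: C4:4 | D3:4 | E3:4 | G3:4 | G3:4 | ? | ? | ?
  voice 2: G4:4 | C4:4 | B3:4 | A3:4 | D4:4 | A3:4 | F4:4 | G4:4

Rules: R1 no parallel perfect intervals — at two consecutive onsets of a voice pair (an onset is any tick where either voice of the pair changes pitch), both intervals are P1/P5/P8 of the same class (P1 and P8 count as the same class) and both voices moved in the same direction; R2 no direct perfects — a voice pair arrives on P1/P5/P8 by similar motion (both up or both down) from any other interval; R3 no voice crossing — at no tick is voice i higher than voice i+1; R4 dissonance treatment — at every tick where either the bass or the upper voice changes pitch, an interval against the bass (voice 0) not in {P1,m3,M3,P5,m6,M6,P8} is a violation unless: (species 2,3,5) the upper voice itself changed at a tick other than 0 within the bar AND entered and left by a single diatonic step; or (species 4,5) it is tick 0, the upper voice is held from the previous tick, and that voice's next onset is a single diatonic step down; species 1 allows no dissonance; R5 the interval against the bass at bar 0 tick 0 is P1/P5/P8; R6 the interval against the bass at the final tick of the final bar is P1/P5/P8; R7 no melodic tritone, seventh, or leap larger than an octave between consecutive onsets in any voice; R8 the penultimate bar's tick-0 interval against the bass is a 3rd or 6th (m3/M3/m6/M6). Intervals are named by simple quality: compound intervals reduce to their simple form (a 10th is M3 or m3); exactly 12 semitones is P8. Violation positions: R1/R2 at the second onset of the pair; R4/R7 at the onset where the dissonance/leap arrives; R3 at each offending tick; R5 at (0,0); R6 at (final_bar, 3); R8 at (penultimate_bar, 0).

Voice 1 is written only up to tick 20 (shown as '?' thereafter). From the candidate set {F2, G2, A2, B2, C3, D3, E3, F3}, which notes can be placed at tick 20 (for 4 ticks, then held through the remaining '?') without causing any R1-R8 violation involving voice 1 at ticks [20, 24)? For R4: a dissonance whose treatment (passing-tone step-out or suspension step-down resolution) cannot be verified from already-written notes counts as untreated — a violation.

{}

F2: violates R1,R7
G2: violates R4
A2: violates R2,R7
B2: violates R4
C3: violates R2
D3: violates R1
E3: violates R4
F3: violates R1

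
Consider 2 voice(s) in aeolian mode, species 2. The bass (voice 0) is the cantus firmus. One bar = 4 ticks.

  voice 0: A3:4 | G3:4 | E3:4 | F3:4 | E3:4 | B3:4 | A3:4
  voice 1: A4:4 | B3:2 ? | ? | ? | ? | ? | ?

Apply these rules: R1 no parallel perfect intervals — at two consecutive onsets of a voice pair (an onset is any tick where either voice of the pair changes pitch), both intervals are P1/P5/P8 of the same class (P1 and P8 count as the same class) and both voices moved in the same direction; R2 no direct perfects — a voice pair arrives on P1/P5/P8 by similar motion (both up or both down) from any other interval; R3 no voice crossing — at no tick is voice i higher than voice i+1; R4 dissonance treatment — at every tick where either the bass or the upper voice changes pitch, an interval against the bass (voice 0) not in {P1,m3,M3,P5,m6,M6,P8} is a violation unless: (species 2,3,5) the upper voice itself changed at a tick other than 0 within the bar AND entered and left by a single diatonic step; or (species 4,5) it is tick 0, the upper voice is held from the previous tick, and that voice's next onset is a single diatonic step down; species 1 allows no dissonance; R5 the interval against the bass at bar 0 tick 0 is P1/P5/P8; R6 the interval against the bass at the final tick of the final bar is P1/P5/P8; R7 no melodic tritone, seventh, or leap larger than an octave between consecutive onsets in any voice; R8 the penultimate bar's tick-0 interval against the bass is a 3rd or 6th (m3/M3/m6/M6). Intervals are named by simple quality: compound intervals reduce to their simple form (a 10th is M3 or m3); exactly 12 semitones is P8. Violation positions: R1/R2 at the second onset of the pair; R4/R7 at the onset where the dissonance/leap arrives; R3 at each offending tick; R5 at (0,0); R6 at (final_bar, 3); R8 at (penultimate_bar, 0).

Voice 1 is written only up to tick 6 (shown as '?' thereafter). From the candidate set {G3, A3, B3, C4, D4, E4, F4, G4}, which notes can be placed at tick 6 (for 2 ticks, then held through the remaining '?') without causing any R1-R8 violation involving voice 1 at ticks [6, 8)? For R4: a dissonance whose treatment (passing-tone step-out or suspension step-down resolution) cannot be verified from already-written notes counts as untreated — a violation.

{B3, D4, E4, G3, G4}

G3: legal
A3: violates R4
B3: legal
C4: violates R4
D4: legal
E4: legal
F4: violates R4,R7
G4: legal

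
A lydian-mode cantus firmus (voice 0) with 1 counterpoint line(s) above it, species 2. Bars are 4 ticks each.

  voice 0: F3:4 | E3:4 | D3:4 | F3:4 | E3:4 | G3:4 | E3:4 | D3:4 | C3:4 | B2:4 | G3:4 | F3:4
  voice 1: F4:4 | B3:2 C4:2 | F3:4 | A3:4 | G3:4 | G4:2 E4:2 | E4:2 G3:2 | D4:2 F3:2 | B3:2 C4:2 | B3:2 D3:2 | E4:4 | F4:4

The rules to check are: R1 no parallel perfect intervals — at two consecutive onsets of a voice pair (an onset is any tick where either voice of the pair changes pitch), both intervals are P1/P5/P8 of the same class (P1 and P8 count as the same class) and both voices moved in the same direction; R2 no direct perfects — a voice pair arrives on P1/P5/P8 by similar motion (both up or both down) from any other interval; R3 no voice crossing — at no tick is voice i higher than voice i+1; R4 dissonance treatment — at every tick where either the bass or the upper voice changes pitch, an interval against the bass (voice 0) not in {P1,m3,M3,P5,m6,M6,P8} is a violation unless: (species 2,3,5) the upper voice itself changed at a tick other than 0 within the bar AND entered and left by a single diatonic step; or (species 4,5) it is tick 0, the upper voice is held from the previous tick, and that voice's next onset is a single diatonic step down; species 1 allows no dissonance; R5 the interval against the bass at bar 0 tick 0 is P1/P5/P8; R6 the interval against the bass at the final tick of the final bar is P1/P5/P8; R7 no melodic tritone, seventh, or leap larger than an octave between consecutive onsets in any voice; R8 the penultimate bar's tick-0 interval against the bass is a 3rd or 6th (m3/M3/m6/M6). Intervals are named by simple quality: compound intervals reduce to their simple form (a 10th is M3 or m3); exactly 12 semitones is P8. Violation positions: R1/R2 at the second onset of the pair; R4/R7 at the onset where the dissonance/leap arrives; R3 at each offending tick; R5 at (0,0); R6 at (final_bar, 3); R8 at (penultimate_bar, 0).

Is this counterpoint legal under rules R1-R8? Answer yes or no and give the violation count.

No (7 violations)

bar 0: v0=F3 v1=F4 (P8)
bar 1: v0=E3 v1=B3 (P5)
bar 2: v0=D3 v1=F3 (m3)
bar 3: v0=F3 v1=A3 (M3)
bar 4: v0=E3 v1=G3 (m3)
bar 5: v0=G3 v1=G4 (P8)
bar 6: v0=E3 v1=E4 (P8)
bar 7: v0=D3 v1=D4 (P8)
bar 8: v0=C3 v1=B3 (M7)
bar 9: v0=B2 v1=B3 (P8)
bar 10: v0=G3 v1=E4 (M6)
bar 11: v0=F3 v1=F4 (P8)
  R2 @ bar1.0: F3/F4 P8 -> E3/B3 P5 similar
  R7 @ bar1.0: F4->B3 leap 6st
  R2 @ bar5.0: E3/G3 m3 -> G3/G4 P8 similar
  R4 @ bar8.0: C3/B3 M7 untreated
  R7 @ bar8.0: F3->B3 leap 6st
  R1 @ bar9.0: C3/C4 P8 -> B2/B3 P8 similar
  R7 @ bar10.0: D3->E4 leap 14st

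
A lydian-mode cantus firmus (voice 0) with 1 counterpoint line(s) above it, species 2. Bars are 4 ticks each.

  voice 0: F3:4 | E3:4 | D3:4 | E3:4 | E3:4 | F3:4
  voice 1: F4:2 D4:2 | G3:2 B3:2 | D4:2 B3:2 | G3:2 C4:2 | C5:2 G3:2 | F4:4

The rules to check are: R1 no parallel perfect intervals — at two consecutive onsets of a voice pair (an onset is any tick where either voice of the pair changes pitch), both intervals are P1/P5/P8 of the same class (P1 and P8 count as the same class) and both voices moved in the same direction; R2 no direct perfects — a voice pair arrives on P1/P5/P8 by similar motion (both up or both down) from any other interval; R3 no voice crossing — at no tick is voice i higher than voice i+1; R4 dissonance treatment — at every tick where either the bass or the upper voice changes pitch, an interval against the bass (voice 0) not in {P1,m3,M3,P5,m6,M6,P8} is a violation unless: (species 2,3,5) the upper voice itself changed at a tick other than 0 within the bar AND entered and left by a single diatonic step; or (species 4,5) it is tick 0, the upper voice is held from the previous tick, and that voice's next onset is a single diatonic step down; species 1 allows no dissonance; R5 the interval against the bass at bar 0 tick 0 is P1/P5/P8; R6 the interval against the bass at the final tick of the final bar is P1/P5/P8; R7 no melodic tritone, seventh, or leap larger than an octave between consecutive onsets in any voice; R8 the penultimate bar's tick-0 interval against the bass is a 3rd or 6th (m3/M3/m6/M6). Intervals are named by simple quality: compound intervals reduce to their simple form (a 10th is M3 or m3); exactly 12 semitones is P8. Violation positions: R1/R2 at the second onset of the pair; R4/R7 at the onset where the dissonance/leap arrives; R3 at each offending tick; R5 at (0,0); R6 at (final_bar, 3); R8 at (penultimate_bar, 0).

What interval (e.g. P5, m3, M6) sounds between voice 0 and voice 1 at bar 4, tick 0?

m6

voice 0=E3 voice 1=C5 -> m6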